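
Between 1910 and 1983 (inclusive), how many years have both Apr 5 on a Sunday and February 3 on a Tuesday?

Check each year's weekday for Apr 5 and February 3:
  1910: Tue/Thu  1911: Wed/Fri  1912: Fri/Sat  1913: Sat/Mon  1914: Sun/Tue ✓  1915: Mon/Wed  1916: Wed/Thu  1917: Thu/Sat  1918: Fri/Sun  1919: Sat/Mon  1920: Mon/Tue  1921: Tue/Thu  1922: Wed/Fri  1923: Thu/Sat  …(46 more)…  1970: Sun/Tue ✓  1971: Mon/Wed  1972: Wed/Thu  1973: Thu/Sat  1974: Fri/Sun  1975: Sat/Mon  1976: Mon/Tue  1977: Tue/Thu  1978: Wed/Fri  1979: Thu/Sat  1980: Sat/Sun  1981: Sun/Tue ✓  1982: Mon/Wed  1983: Tue/Thu
Both conditions hold in: 1914, 1925, 1931, 1942, 1953, 1959, 1970, 1981 — 8.

8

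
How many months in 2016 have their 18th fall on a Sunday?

Check the 18th of each month of 2016: Jan 18: Mon, Feb 18: Thu, Mar 18: Fri, Apr 18: Mon, May 18: Wed, Jun 18: Sat, Jul 18: Mon, Aug 18: Thu, Sep 18: Sun, Oct 18: Tue, Nov 18: Fri, Dec 18: Sun.
Sunday occurs in September, December — 2 months.

2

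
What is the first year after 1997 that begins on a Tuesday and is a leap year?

2008

Jan 1 advances by 2 weekdays after a leap year and by 1 after a common year.
1997: Jan 1 is Wednesday.
1998: Thursday
1999: Friday
2000: Saturday (leap)
2001: Monday
2002: Tuesday
2003: Wednesday
2004: Thursday (leap)
2005: Saturday
2006: Sunday
2007: Monday
2008: Tuesday (leap)
2008 begins on a Tuesday and is a leap year.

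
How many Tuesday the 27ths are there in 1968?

Check the 27th of each month of 1968: Jan 27: Sat, Feb 27: Tue, Mar 27: Wed, Apr 27: Sat, May 27: Mon, Jun 27: Thu, Jul 27: Sat, Aug 27: Tue, Sep 27: Fri, Oct 27: Sun, Nov 27: Wed, Dec 27: Fri.
Tuesday occurs in February, August — 2 months.

2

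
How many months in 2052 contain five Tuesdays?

5

A month of length L has five Tuesdays iff its first Tuesday is on day ≤ L−28 (so day 1–3 in a 31-day month, 1–2 in a 30-day month, day 1 in a leap February).
Checking each month of 2052: Jan starts Mon (31d) ✓; Feb starts Thu (29d); Mar starts Fri (31d); Apr starts Mon (30d) ✓; May starts Wed (31d); Jun starts Sat (30d); Jul starts Mon (31d) ✓; Aug starts Thu (31d); Sep starts Sun (30d); Oct starts Tue (31d) ✓; Nov starts Fri (30d); Dec starts Sun (31d) ✓.
Five-Tuesday months: January, April, July, October, December → 5.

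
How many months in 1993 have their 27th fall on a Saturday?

3

Check the 27th of each month of 1993: Jan 27: Wed, Feb 27: Sat, Mar 27: Sat, Apr 27: Tue, May 27: Thu, Jun 27: Sun, Jul 27: Tue, Aug 27: Fri, Sep 27: Mon, Oct 27: Wed, Nov 27: Sat, Dec 27: Mon.
Saturday occurs in February, March, November — 3 months.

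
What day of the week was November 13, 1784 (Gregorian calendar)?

January 1, 1784 is a Thursday.
November 13 is day 318 of the year, i.e. 317 days after Jan 1.
317 mod 7 = 2, so advance 2 weekdays from Thursday: Saturday.

Saturday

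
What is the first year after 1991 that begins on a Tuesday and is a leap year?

Jan 1 advances by 2 weekdays after a leap year and by 1 after a common year.
1991: Jan 1 is Tuesday.
1992: Wednesday (leap)
1993: Friday
1994: Saturday
1995: Sunday
1996: Monday (leap)
1997: Wednesday
1998: Thursday
1999: Friday
2000: Saturday (leap)
2001: Monday
2002: Tuesday
2003: Wednesday
2004: Thursday (leap)
2005: Saturday
2006: Sunday
2007: Monday
2008: Tuesday (leap)
2008 begins on a Tuesday and is a leap year.

2008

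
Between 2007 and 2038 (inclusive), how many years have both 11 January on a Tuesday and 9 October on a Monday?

Check each year's weekday for 11 January and 9 October:
  2007: Thu/Tue  2008: Fri/Thu  2009: Sun/Fri  2010: Mon/Sat  2011: Tue/Sun  2012: Wed/Tue  2013: Fri/Wed  2014: Sat/Thu  2015: Sun/Fri  2016: Mon/Sun  2017: Wed/Mon  2018: Thu/Tue  2019: Fri/Wed  2020: Sat/Fri  …(4 more)…  2025: Sat/Thu  2026: Sun/Fri  2027: Mon/Sat  2028: Tue/Mon ✓  2029: Thu/Tue  2030: Fri/Wed  2031: Sat/Thu  2032: Sun/Sat  2033: Tue/Sun  2034: Wed/Mon  2035: Thu/Tue  2036: Fri/Thu  2037: Sun/Fri  2038: Mon/Sat
Both conditions hold in: 2028 — 1.

1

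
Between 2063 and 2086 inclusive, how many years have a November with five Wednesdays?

6

November has 30 days; it has five Wednesdays when Wednesday falls among the first (month-length − 28) days — i.e. when November 1 is one of Wednesday/Tuesday.
November 1 by year: 2063:Thu 2064:Sat 2065:Sun 2066:Mon 2067:Tue✓ 2068:Thu 2069:Fri 2070:Sat 2071:Sun 2072:Tue✓ 2073:Wed✓ 2074:Thu 2075:Fri 2076:Sun 2077:Mon 2078:Tue✓ 2079:Wed✓ 2080:Fri 2081:Sat 2082:Sun 2083:Mon 2084:Wed✓ 2085:Thu 2086:Fri
Years with five Wednesdays: 2067, 2072, 2073, 2078, 2079, 2084 → 6.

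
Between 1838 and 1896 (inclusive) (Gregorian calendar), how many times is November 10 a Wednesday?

8

Track November 10's weekday year by year (advancing +1, or +2 across a Feb 29):
  1838: Sat  1839: Sun (+1)  1840: Tue (+2)  1841: Wed (+1) ✓  1842: Thu (+1)
  1843: Fri (+1)  1844: Sun (+2)  1845: Mon (+1)  1846: Tue (+1)  1847: Wed (+1) ✓
  1848: Fri (+2)  1849: Sat (+1)  1850: Sun (+1)  1851: Mon (+1)  … (31 more years) …
  1883: Sat (+1)  1884: Mon (+2)  1885: Tue (+1)  1886: Wed (+1) ✓  1887: Thu (+1)
  1888: Sat (+2)  1889: Sun (+1)  1890: Mon (+1)  1891: Tue (+1)  1892: Thu (+2)
  1893: Fri (+1)  1894: Sat (+1)  1895: Sun (+1)  1896: Tue (+2)
Wednesday years: 1841, 1847, 1852, 1858, 1869, 1875, 1880, 1886 — 8 in total.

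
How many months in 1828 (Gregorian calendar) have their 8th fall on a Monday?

Check the 8th of each month of 1828: Jan 8: Tue, Feb 8: Fri, Mar 8: Sat, Apr 8: Tue, May 8: Thu, Jun 8: Sun, Jul 8: Tue, Aug 8: Fri, Sep 8: Mon, Oct 8: Wed, Nov 8: Sat, Dec 8: Mon.
Monday occurs in September, December — 2 months.

2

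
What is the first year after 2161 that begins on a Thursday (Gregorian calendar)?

2167

Jan 1 advances by 2 weekdays after a leap year and by 1 after a common year.
2161: Jan 1 is Thursday.
2162: Friday
2163: Saturday
2164: Sunday (leap)
2165: Tuesday
2166: Wednesday
2167: Thursday
2167 begins on a Thursday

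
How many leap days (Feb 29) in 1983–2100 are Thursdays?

4

Leap years in 1983–2100: 29 of them.
Feb 29 weekday advances by 5 (mod 7) from one leap year to the next four years later (or differs when a century non-leap intervenes).
Leap-day weekdays: 1984:Wed 1988:Mon 1992:Sat 1996:Thu✓ 2000:Tue 2004:Sun 2008:Fri 2012:Wed 2016:Mon 2020:Sat 2024:Thu✓ 2028:Tue 2032:Sun …(3 more)… 2048:Sat 2052:Thu✓ 2056:Tue 2060:Sun 2064:Fri 2068:Wed 2072:Mon 2076:Sat 2080:Thu✓ 2084:Tue 2088:Sun 2092:Fri 2096:Wed
Thursday: 1996, 2024, 2052, 2080 → 4.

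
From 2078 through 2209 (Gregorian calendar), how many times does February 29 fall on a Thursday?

4

Leap years in 2078–2209: 31 of them.
Feb 29 weekday advances by 5 (mod 7) from one leap year to the next four years later (or differs when a century non-leap intervenes).
Leap-day weekdays: 2080:Thu✓ 2084:Tue 2088:Sun 2092:Fri 2096:Wed 2104:Fri 2108:Wed 2112:Mon 2116:Sat 2120:Thu✓ 2124:Tue 2128:Sun 2132:Fri …(5 more)… 2156:Sun 2160:Fri 2164:Wed 2168:Mon 2172:Sat 2176:Thu✓ 2180:Tue 2184:Sun 2188:Fri 2192:Wed 2196:Mon 2204:Wed 2208:Mon
Thursday: 2080, 2120, 2148, 2176 → 4.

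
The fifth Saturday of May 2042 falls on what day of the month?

May 1, 2042 is a Thursday, so the first Saturday is the 3rd.
The fifth Saturday is 3 + 28 = 31.

31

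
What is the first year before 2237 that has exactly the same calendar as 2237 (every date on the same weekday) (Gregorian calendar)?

Two years share a calendar iff Jan 1 falls on the same weekday and both are leap or both are common. 2237: Jan 1 is Sunday, common year.
2236: Jan 1 Friday, leap
2235: Jan 1 Thursday, common
2234: Jan 1 Wednesday, common
2233: Jan 1 Tuesday, common
2232: Jan 1 Sunday, leap
2231: Jan 1 Saturday, common
2230: Jan 1 Friday, common
2229: Jan 1 Thursday, common
2228: Jan 1 Tuesday, leap
2227: Jan 1 Monday, common
2226: Jan 1 Sunday, common
2226 matches on both conditions.

2226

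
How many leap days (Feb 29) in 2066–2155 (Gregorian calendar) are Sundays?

2

Leap years in 2066–2155: 21 of them.
Feb 29 weekday advances by 5 (mod 7) from one leap year to the next four years later (or differs when a century non-leap intervenes).
Leap-day weekdays: 2068:Wed 2072:Mon 2076:Sat 2080:Thu 2084:Tue 2088:Sun✓ 2092:Fri 2096:Wed 2104:Fri 2108:Wed 2112:Mon 2116:Sat 2120:Thu 2124:Tue 2128:Sun✓ 2132:Fri 2136:Wed 2140:Mon 2144:Sat 2148:Thu 2152:Tue
Sunday: 2088, 2128 → 2.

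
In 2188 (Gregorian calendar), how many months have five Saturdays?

A month of length L has five Saturdays iff its first Saturday is on day ≤ L−28 (so day 1–3 in a 31-day month, 1–2 in a 30-day month, day 1 in a leap February).
Checking each month of 2188: Jan starts Tue (31d); Feb starts Fri (29d); Mar starts Sat (31d) ✓; Apr starts Tue (30d); May starts Thu (31d) ✓; Jun starts Sun (30d); Jul starts Tue (31d); Aug starts Fri (31d) ✓; Sep starts Mon (30d); Oct starts Wed (31d); Nov starts Sat (30d) ✓; Dec starts Mon (31d).
Five-Saturday months: March, May, August, November → 4.

4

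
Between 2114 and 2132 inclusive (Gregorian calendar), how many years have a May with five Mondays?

May has 31 days; it has five Mondays when Monday falls among the first (month-length − 28) days — i.e. when May 1 is one of Monday/Sunday/Saturday.
May 1 by year: 2114:Tue 2115:Wed 2116:Fri 2117:Sat✓ 2118:Sun✓ 2119:Mon✓ 2120:Wed 2121:Thu 2122:Fri 2123:Sat✓ 2124:Mon✓ 2125:Tue 2126:Wed 2127:Thu 2128:Sat✓ 2129:Sun✓ 2130:Mon✓ 2131:Tue 2132:Thu
Years with five Mondays: 2117, 2118, 2119, 2123, 2124, 2128, 2129, 2130 → 8.

8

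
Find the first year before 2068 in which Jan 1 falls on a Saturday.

2067

Jan 1 advances by 2 weekdays after a leap year and by 1 after a common year.
2068: Jan 1 is Sunday (leap).
2067: Saturday
2067 begins on a Saturday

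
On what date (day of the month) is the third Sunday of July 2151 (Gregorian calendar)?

18

July 1, 2151 is a Thursday, so the first Sunday is the 4th.
The third Sunday is 4 + 14 = 18.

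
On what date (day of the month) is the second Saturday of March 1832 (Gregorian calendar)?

March 1, 1832 is a Thursday, so the first Saturday is the 3rd.
The second Saturday is 3 + 7 = 10.

10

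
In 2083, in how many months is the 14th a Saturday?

Check the 14th of each month of 2083: Jan 14: Thu, Feb 14: Sun, Mar 14: Sun, Apr 14: Wed, May 14: Fri, Jun 14: Mon, Jul 14: Wed, Aug 14: Sat, Sep 14: Tue, Oct 14: Thu, Nov 14: Sun, Dec 14: Tue.
Saturday occurs in August — 1 month.

1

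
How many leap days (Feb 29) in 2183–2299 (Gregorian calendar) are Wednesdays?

Leap years in 2183–2299: 28 of them.
Feb 29 weekday advances by 5 (mod 7) from one leap year to the next four years later (or differs when a century non-leap intervenes).
Leap-day weekdays: 2184:Sun 2188:Fri 2192:Wed✓ 2196:Mon 2204:Wed✓ 2208:Mon 2212:Sat 2216:Thu 2220:Tue 2224:Sun 2228:Fri 2232:Wed✓ 2236:Mon 2240:Sat 2244:Thu 2248:Tue 2252:Sun 2256:Fri 2260:Wed✓ 2264:Mon 2268:Sat 2272:Thu 2276:Tue 2280:Sun 2284:Fri 2288:Wed✓ 2292:Mon 2296:Sat
Wednesday: 2192, 2204, 2232, 2260, 2288 → 5.

5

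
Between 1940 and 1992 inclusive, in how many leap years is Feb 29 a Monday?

2

Leap years in 1940–1992: 14 of them.
Feb 29 weekday advances by 5 (mod 7) from one leap year to the next four years later (or differs when a century non-leap intervenes).
Leap-day weekdays: 1940:Thu 1944:Tue 1948:Sun 1952:Fri 1956:Wed 1960:Mon✓ 1964:Sat 1968:Thu 1972:Tue 1976:Sun 1980:Fri 1984:Wed 1988:Mon✓ 1992:Sat
Monday: 1960, 1988 → 2.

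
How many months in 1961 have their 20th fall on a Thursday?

Check the 20th of each month of 1961: Jan 20: Fri, Feb 20: Mon, Mar 20: Mon, Apr 20: Thu, May 20: Sat, Jun 20: Tue, Jul 20: Thu, Aug 20: Sun, Sep 20: Wed, Oct 20: Fri, Nov 20: Mon, Dec 20: Wed.
Thursday occurs in April, July — 2 months.

2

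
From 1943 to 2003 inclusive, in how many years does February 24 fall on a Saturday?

Track February 24's weekday year by year (advancing +1, or +2 across a Feb 29):
  1943: Wed  1944: Thu (+1)  1945: Sat (+2) ✓  1946: Sun (+1)  1947: Mon (+1)
  1948: Tue (+1)  1949: Thu (+2)  1950: Fri (+1)  1951: Sat (+1) ✓  1952: Sun (+1)
  1953: Tue (+2)  1954: Wed (+1)  1955: Thu (+1)  1956: Fri (+1)  … (33 more years) …
  1990: Sat (+1) ✓  1991: Sun (+1)  1992: Mon (+1)  1993: Wed (+2)  1994: Thu (+1)
  1995: Fri (+1)  1996: Sat (+1) ✓  1997: Mon (+2)  1998: Tue (+1)  1999: Wed (+1)
  2000: Thu (+1)  2001: Sat (+2) ✓  2002: Sun (+1)  2003: Mon (+1)
Saturday years: 1945, 1951, 1962, 1968, 1973, 1979, 1990, 1996, 2001 — 9 in total.

9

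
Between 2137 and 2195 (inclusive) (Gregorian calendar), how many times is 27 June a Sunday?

Track 27 June's weekday year by year (advancing +1, or +2 across a Feb 29):
  2137: Thu  2138: Fri (+1)  2139: Sat (+1)  2140: Mon (+2)  2141: Tue (+1)
  2142: Wed (+1)  2143: Thu (+1)  2144: Sat (+2)  2145: Sun (+1) ✓  2146: Mon (+1)
  2147: Tue (+1)  2148: Thu (+2)  2149: Fri (+1)  2150: Sat (+1)  … (31 more years) …
  2182: Thu (+1)  2183: Fri (+1)  2184: Sun (+2) ✓  2185: Mon (+1)  2186: Tue (+1)
  2187: Wed (+1)  2188: Fri (+2)  2189: Sat (+1)  2190: Sun (+1) ✓  2191: Mon (+1)
  2192: Wed (+2)  2193: Thu (+1)  2194: Fri (+1)  2195: Sat (+1)
Sunday years: 2145, 2151, 2156, 2162, 2173, 2179, 2184, 2190 — 8 in total.

8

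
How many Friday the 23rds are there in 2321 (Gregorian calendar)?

2

Check the 23rd of each month of 2321: Jan 23: Sun, Feb 23: Wed, Mar 23: Wed, Apr 23: Sat, May 23: Mon, Jun 23: Thu, Jul 23: Sat, Aug 23: Tue, Sep 23: Fri, Oct 23: Sun, Nov 23: Wed, Dec 23: Fri.
Friday occurs in September, December — 2 months.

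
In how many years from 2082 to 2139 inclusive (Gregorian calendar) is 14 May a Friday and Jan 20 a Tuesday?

Check each year's weekday for 14 May and Jan 20:
  2082: Thu/Tue  2083: Fri/Wed  2084: Sun/Thu  2085: Mon/Sat  2086: Tue/Sun  2087: Wed/Mon  2088: Fri/Tue ✓  2089: Sat/Thu  2090: Sun/Fri  2091: Mon/Sat  2092: Wed/Sun  2093: Thu/Tue  2094: Fri/Wed  2095: Sat/Thu  …(30 more)…  2126: Tue/Sun  2127: Wed/Mon  2128: Fri/Tue ✓  2129: Sat/Thu  2130: Sun/Fri  2131: Mon/Sat  2132: Wed/Sun  2133: Thu/Tue  2134: Fri/Wed  2135: Sat/Thu  2136: Mon/Fri  2137: Tue/Sun  2138: Wed/Mon  2139: Thu/Tue
Both conditions hold in: 2088, 2128 — 2.

2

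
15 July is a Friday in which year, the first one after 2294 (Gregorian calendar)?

From one year to the next, a fixed date's weekday advances by 1, or by 2 when a Feb 29 lies between the two dates.
2294: July 15 is Sunday.
2295: Monday (+1)
2296: Wednesday (+2)
2297: Thursday (+1)
2298: Friday (+1)
15 July falls on a Friday in 2298.

2298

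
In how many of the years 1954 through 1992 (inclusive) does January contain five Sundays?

17

January has 31 days; it has five Sundays when Sunday falls among the first (month-length − 28) days — i.e. when January 1 is one of Sunday/Saturday/Friday.
January 1 by year: 1954:Fri✓ 1955:Sat✓ 1956:Sun✓ 1957:Tue 1958:Wed 1959:Thu 1960:Fri✓ 1961:Sun✓ 1962:Mon 1963:Tue 1964:Wed 1965:Fri✓ 1966:Sat✓ 1967:Sun✓ 1968:Mon …(9 more)… 1978:Sun✓ 1979:Mon 1980:Tue 1981:Thu 1982:Fri✓ 1983:Sat✓ 1984:Sun✓ 1985:Tue 1986:Wed 1987:Thu 1988:Fri✓ 1989:Sun✓ 1990:Mon 1991:Tue 1992:Wed
Years with five Sundays: 1954, 1955, 1956, 1960, 1961, 1965, 1966, 1967, 1971, 1972, 1977, 1978, 1982, 1983, 1984, 1988, 1989 → 17.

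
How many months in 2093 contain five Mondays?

A month of length L has five Mondays iff its first Monday is on day ≤ L−28 (so day 1–3 in a 31-day month, 1–2 in a 30-day month, day 1 in a leap February).
Checking each month of 2093: Jan starts Thu (31d); Feb starts Sun (28d); Mar starts Sun (31d) ✓; Apr starts Wed (30d); May starts Fri (31d); Jun starts Mon (30d) ✓; Jul starts Wed (31d); Aug starts Sat (31d) ✓; Sep starts Tue (30d); Oct starts Thu (31d); Nov starts Sun (30d) ✓; Dec starts Tue (31d).
Five-Monday months: March, June, August, November → 4.

4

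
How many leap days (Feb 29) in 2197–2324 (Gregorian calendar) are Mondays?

Leap years in 2197–2324: 30 of them.
Feb 29 weekday advances by 5 (mod 7) from one leap year to the next four years later (or differs when a century non-leap intervenes).
Leap-day weekdays: 2204:Wed 2208:Mon✓ 2212:Sat 2216:Thu 2220:Tue 2224:Sun 2228:Fri 2232:Wed 2236:Mon✓ 2240:Sat 2244:Thu 2248:Tue 2252:Sun …(4 more)… 2272:Thu 2276:Tue 2280:Sun 2284:Fri 2288:Wed 2292:Mon✓ 2296:Sat 2304:Mon✓ 2308:Sat 2312:Thu 2316:Tue 2320:Sun 2324:Fri
Monday: 2208, 2236, 2264, 2292, 2304 → 5.

5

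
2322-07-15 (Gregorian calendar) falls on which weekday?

January 1, 2322 is a Sunday.
July 15 is day 196 of the year, i.e. 195 days after Jan 1.
195 mod 7 = 6, so advance 6 weekdays from Sunday: Saturday.

Saturday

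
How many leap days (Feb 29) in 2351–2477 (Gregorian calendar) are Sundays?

Leap years in 2351–2477: 32 of them.
Feb 29 weekday advances by 5 (mod 7) from one leap year to the next four years later (or differs when a century non-leap intervenes).
Leap-day weekdays: 2352:Fri 2356:Wed 2360:Mon 2364:Sat 2368:Thu 2372:Tue 2376:Sun✓ 2380:Fri 2384:Wed 2388:Mon 2392:Sat 2396:Thu 2400:Tue …(6 more)… 2428:Tue 2432:Sun✓ 2436:Fri 2440:Wed 2444:Mon 2448:Sat 2452:Thu 2456:Tue 2460:Sun✓ 2464:Fri 2468:Wed 2472:Mon 2476:Sat
Sunday: 2376, 2404, 2432, 2460 → 4.

4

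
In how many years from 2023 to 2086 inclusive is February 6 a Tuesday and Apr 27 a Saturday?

3

Check each year's weekday for February 6 and Apr 27:
  2023: Mon/Thu  2024: Tue/Sat ✓  2025: Thu/Sun  2026: Fri/Mon  2027: Sat/Tue  2028: Sun/Thu  2029: Tue/Fri  2030: Wed/Sat  2031: Thu/Sun  2032: Fri/Tue  2033: Sun/Wed  2034: Mon/Thu  2035: Tue/Fri  2036: Wed/Sun  …(36 more)…  2073: Mon/Thu  2074: Tue/Fri  2075: Wed/Sat  2076: Thu/Mon  2077: Sat/Tue  2078: Sun/Wed  2079: Mon/Thu  2080: Tue/Sat ✓  2081: Thu/Sun  2082: Fri/Mon  2083: Sat/Tue  2084: Sun/Thu  2085: Tue/Fri  2086: Wed/Sat
Both conditions hold in: 2024, 2052, 2080 — 3.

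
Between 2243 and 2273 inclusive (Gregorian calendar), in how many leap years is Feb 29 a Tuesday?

1

Leap years in 2243–2273: 8 of them.
Feb 29 weekday advances by 5 (mod 7) from one leap year to the next four years later (or differs when a century non-leap intervenes).
Leap-day weekdays: 2244:Thu 2248:Tue✓ 2252:Sun 2256:Fri 2260:Wed 2264:Mon 2268:Sat 2272:Thu
Tuesday: 2248 → 1.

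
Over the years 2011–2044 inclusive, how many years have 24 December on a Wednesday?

Track 24 December's weekday year by year (advancing +1, or +2 across a Feb 29):
  2011: Sat  2012: Mon (+2)  2013: Tue (+1)  2014: Wed (+1) ✓  2015: Thu (+1)
  2016: Sat (+2)  2017: Sun (+1)  2018: Mon (+1)  2019: Tue (+1)  2020: Thu (+2)
  2021: Fri (+1)  2022: Sat (+1)  2023: Sun (+1)  2024: Tue (+2)  … (6 more years) …
  2031: Wed (+1) ✓  2032: Fri (+2)  2033: Sat (+1)  2034: Sun (+1)  2035: Mon (+1)
  2036: Wed (+2) ✓  2037: Thu (+1)  2038: Fri (+1)  2039: Sat (+1)  2040: Mon (+2)
  2041: Tue (+1)  2042: Wed (+1) ✓  2043: Thu (+1)  2044: Sat (+2)
Wednesday years: 2014, 2025, 2031, 2036, 2042 — 5 in total.

5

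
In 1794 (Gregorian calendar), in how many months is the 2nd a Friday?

1

Check the 2nd of each month of 1794: Jan 2: Thu, Feb 2: Sun, Mar 2: Sun, Apr 2: Wed, May 2: Fri, Jun 2: Mon, Jul 2: Wed, Aug 2: Sat, Sep 2: Tue, Oct 2: Thu, Nov 2: Sun, Dec 2: Tue.
Friday occurs in May — 1 month.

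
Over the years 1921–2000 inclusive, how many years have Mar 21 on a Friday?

11

Track Mar 21's weekday year by year (advancing +1, or +2 across a Feb 29):
  1921: Mon  1922: Tue (+1)  1923: Wed (+1)  1924: Fri (+2) ✓  1925: Sat (+1)
  1926: Sun (+1)  1927: Mon (+1)  1928: Wed (+2)  1929: Thu (+1)  1930: Fri (+1) ✓
  1931: Sat (+1)  1932: Mon (+2)  1933: Tue (+1)  1934: Wed (+1)  … (52 more years) …
  1987: Sat (+1)  1988: Mon (+2)  1989: Tue (+1)  1990: Wed (+1)  1991: Thu (+1)
  1992: Sat (+2)  1993: Sun (+1)  1994: Mon (+1)  1995: Tue (+1)  1996: Thu (+2)
  1997: Fri (+1) ✓  1998: Sat (+1)  1999: Sun (+1)  2000: Tue (+2)
Friday years: 1924, 1930, 1941, 1947, 1952, 1958, 1969, 1975, 1980, 1986, 1997 — 11 in total.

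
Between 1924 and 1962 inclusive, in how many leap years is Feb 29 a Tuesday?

1

Leap years in 1924–1962: 10 of them.
Feb 29 weekday advances by 5 (mod 7) from one leap year to the next four years later (or differs when a century non-leap intervenes).
Leap-day weekdays: 1924:Fri 1928:Wed 1932:Mon 1936:Sat 1940:Thu 1944:Tue✓ 1948:Sun 1952:Fri 1956:Wed 1960:Mon
Tuesday: 1944 → 1.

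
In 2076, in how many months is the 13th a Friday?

Check the 13th of each month of 2076: Jan 13: Mon, Feb 13: Thu, Mar 13: Fri, Apr 13: Mon, May 13: Wed, Jun 13: Sat, Jul 13: Mon, Aug 13: Thu, Sep 13: Sun, Oct 13: Tue, Nov 13: Fri, Dec 13: Sun.
Friday occurs in March, November — 2 months.

2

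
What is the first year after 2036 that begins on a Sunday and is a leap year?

Jan 1 advances by 2 weekdays after a leap year and by 1 after a common year.
2036: Jan 1 is Tuesday (leap).
2037: Thursday
2038: Friday
2039: Saturday
2040: Sunday (leap)
2040 begins on a Sunday and is a leap year.

2040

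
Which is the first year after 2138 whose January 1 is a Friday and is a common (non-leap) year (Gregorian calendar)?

2145

Jan 1 advances by 2 weekdays after a leap year and by 1 after a common year.
2138: Jan 1 is Wednesday.
2139: Thursday
2140: Friday (leap)
2141: Sunday
2142: Monday
2143: Tuesday
2144: Wednesday (leap)
2145: Friday
2145 begins on a Friday and is a common year.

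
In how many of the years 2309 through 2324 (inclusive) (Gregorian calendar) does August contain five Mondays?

6

August has 31 days; it has five Mondays when Monday falls among the first (month-length − 28) days — i.e. when August 1 is one of Monday/Sunday/Saturday.
August 1 by year: 2309:Sun✓ 2310:Mon✓ 2311:Tue 2312:Thu 2313:Fri 2314:Sat✓ 2315:Sun✓ 2316:Tue 2317:Wed 2318:Thu 2319:Fri 2320:Sun✓ 2321:Mon✓ 2322:Tue 2323:Wed 2324:Fri
Years with five Mondays: 2309, 2310, 2314, 2315, 2320, 2321 → 6.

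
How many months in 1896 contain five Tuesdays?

4

A month of length L has five Tuesdays iff its first Tuesday is on day ≤ L−28 (so day 1–3 in a 31-day month, 1–2 in a 30-day month, day 1 in a leap February).
Checking each month of 1896: Jan starts Wed (31d); Feb starts Sat (29d); Mar starts Sun (31d) ✓; Apr starts Wed (30d); May starts Fri (31d); Jun starts Mon (30d) ✓; Jul starts Wed (31d); Aug starts Sat (31d); Sep starts Tue (30d) ✓; Oct starts Thu (31d); Nov starts Sun (30d); Dec starts Tue (31d) ✓.
Five-Tuesday months: March, June, September, December → 4.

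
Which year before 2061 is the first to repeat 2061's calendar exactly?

2050

Two years share a calendar iff Jan 1 falls on the same weekday and both are leap or both are common. 2061: Jan 1 is Saturday, common year.
2060: Jan 1 Thursday, leap
2059: Jan 1 Wednesday, common
2058: Jan 1 Tuesday, common
2057: Jan 1 Monday, common
2056: Jan 1 Saturday, leap
2055: Jan 1 Friday, common
2054: Jan 1 Thursday, common
2053: Jan 1 Wednesday, common
2052: Jan 1 Monday, leap
2051: Jan 1 Sunday, common
2050: Jan 1 Saturday, common
2050 matches on both conditions.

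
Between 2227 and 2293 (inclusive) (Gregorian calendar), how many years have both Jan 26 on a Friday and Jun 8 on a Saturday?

Check each year's weekday for Jan 26 and Jun 8:
  2227: Fri/Fri  2228: Sat/Sun  2229: Mon/Mon  2230: Tue/Tue  2231: Wed/Wed  2232: Thu/Fri  2233: Sat/Sat  2234: Sun/Sun  2235: Mon/Mon  2236: Tue/Wed  2237: Thu/Thu  2238: Fri/Fri  2239: Sat/Sat  2240: Sun/Mon  …(39 more)…  2280: Mon/Tue  2281: Wed/Wed  2282: Thu/Thu  2283: Fri/Fri  2284: Sat/Sun  2285: Mon/Mon  2286: Tue/Tue  2287: Wed/Wed  2288: Thu/Fri  2289: Sat/Sat  2290: Sun/Sun  2291: Mon/Mon  2292: Tue/Wed  2293: Thu/Thu
Both conditions hold in: 2244, 2272 — 2.

2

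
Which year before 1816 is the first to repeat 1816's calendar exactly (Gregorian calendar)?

1776

Two years share a calendar iff Jan 1 falls on the same weekday and both are leap or both are common. 1816: Jan 1 is Monday, leap year.
1815: Jan 1 Sunday, common
1814: Jan 1 Saturday, common
1813: Jan 1 Friday, common
1812: Jan 1 Wednesday, leap
1811: Jan 1 Tuesday, common
1810: Jan 1 Monday, common
1809: Jan 1 Sunday, common
1808: Jan 1 Friday, leap
1807: Jan 1 Thursday, common
1806: Jan 1 Wednesday, common
1805: Jan 1 Tuesday, common
1804: Jan 1 Sunday, leap
1803: Jan 1 Saturday, common
1802: Jan 1 Friday, common
1801: Jan 1 Thursday, common
1800: Jan 1 Wednesday, common
1799: Jan 1 Tuesday, common
1798: Jan 1 Monday, common
1797: Jan 1 Sunday, common
1796: Jan 1 Friday, leap
1795: Jan 1 Thursday, common
1794: Jan 1 Wednesday, common
1793: Jan 1 Tuesday, common
1792: Jan 1 Sunday, leap
1791: Jan 1 Saturday, common
1790: Jan 1 Friday, common
1789: Jan 1 Thursday, common
1788: Jan 1 Tuesday, leap
1787: Jan 1 Monday, common
1786: Jan 1 Sunday, common
1785: Jan 1 Saturday, common
1784: Jan 1 Thursday, leap
1783: Jan 1 Wednesday, common
1782: Jan 1 Tuesday, common
1781: Jan 1 Monday, common
1780: Jan 1 Saturday, leap
1779: Jan 1 Friday, common
1778: Jan 1 Thursday, common
1777: Jan 1 Wednesday, common
1776: Jan 1 Monday, leap
1776 matches on both conditions.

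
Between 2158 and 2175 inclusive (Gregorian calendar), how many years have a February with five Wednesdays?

1

February has 28 days (29 in leap years); it has five Wednesdays when Wednesday falls among the first (month-length − 28) days — i.e. when February 1 is Wednesday in a leap year (never in a common year).
February 1 by year: 2158:Wed 2159:Thu 2160:Fri 2161:Sun 2162:Mon 2163:Tue 2164:Wed✓ 2165:Fri 2166:Sat 2167:Sun 2168:Mon 2169:Wed 2170:Thu 2171:Fri 2172:Sat 2173:Mon 2174:Tue 2175:Wed
Years with five Wednesdays: 2164 → 1.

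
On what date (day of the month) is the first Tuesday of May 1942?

5

May 1, 1942 is a Friday, so the first Tuesday is the 5th.
The first Tuesday is 5 + 0 = 5.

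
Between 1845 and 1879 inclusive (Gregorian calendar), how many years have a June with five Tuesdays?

10

June has 30 days; it has five Tuesdays when Tuesday falls among the first (month-length − 28) days — i.e. when June 1 is one of Tuesday/Monday.
June 1 by year: 1845:Sun 1846:Mon✓ 1847:Tue✓ 1848:Thu 1849:Fri 1850:Sat 1851:Sun 1852:Tue✓ 1853:Wed 1854:Thu 1855:Fri 1856:Sun 1857:Mon✓ 1858:Tue✓ 1859:Wed …(5 more)… 1865:Thu 1866:Fri 1867:Sat 1868:Mon✓ 1869:Tue✓ 1870:Wed 1871:Thu 1872:Sat 1873:Sun 1874:Mon✓ 1875:Tue✓ 1876:Thu 1877:Fri 1878:Sat 1879:Sun
Years with five Tuesdays: 1846, 1847, 1852, 1857, 1858, 1863, 1868, 1869, 1874, 1875 → 10.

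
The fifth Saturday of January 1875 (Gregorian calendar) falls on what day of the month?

January 1, 1875 is a Friday, so the first Saturday is the 2nd.
The fifth Saturday is 2 + 28 = 30.

30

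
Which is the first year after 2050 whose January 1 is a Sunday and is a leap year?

Jan 1 advances by 2 weekdays after a leap year and by 1 after a common year.
2050: Jan 1 is Saturday.
2051: Sunday
2052: Monday (leap)
2053: Wednesday
2054: Thursday
2055: Friday
2056: Saturday (leap)
2057: Monday
2058: Tuesday
2059: Wednesday
2060: Thursday (leap)
2061: Saturday
2062: Sunday
2063: Monday
2064: Tuesday (leap)
2065: Thursday
2066: Friday
2067: Saturday
2068: Sunday (leap)
2068 begins on a Sunday and is a leap year.

2068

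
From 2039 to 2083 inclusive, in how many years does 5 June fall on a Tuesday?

Track 5 June's weekday year by year (advancing +1, or +2 across a Feb 29):
  2039: Sun  2040: Tue (+2) ✓  2041: Wed (+1)  2042: Thu (+1)  2043: Fri (+1)
  2044: Sun (+2)  2045: Mon (+1)  2046: Tue (+1) ✓  2047: Wed (+1)  2048: Fri (+2)
  2049: Sat (+1)  2050: Sun (+1)  2051: Mon (+1)  2052: Wed (+2)  … (17 more years) …
  2070: Thu (+1)  2071: Fri (+1)  2072: Sun (+2)  2073: Mon (+1)  2074: Tue (+1) ✓
  2075: Wed (+1)  2076: Fri (+2)  2077: Sat (+1)  2078: Sun (+1)  2079: Mon (+1)
  2080: Wed (+2)  2081: Thu (+1)  2082: Fri (+1)  2083: Sat (+1)
Tuesday years: 2040, 2046, 2057, 2063, 2068, 2074 — 6 in total.

6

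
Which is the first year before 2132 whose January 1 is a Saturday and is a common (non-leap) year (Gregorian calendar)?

2129

Jan 1 advances by 2 weekdays after a leap year and by 1 after a common year.
2132: Jan 1 is Tuesday (leap).
2131: Monday
2130: Sunday
2129: Saturday
2129 begins on a Saturday and is a common year.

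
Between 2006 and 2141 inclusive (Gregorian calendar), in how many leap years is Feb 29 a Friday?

Leap years in 2006–2141: 33 of them.
Feb 29 weekday advances by 5 (mod 7) from one leap year to the next four years later (or differs when a century non-leap intervenes).
Leap-day weekdays: 2008:Fri✓ 2012:Wed 2016:Mon 2020:Sat 2024:Thu 2028:Tue 2032:Sun 2036:Fri✓ 2040:Wed 2044:Mon 2048:Sat 2052:Thu 2056:Tue …(7 more)… 2088:Sun 2092:Fri✓ 2096:Wed 2104:Fri✓ 2108:Wed 2112:Mon 2116:Sat 2120:Thu 2124:Tue 2128:Sun 2132:Fri✓ 2136:Wed 2140:Mon
Friday: 2008, 2036, 2064, 2092, 2104, 2132 → 6.

6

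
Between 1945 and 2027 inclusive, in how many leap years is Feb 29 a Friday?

Leap years in 1945–2027: 20 of them.
Feb 29 weekday advances by 5 (mod 7) from one leap year to the next four years later (or differs when a century non-leap intervenes).
Leap-day weekdays: 1948:Sun 1952:Fri✓ 1956:Wed 1960:Mon 1964:Sat 1968:Thu 1972:Tue 1976:Sun 1980:Fri✓ 1984:Wed 1988:Mon 1992:Sat 1996:Thu 2000:Tue 2004:Sun 2008:Fri✓ 2012:Wed 2016:Mon 2020:Sat 2024:Thu
Friday: 1952, 1980, 2008 → 3.

3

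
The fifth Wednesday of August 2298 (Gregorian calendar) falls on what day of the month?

31

August 1, 2298 is a Monday, so the first Wednesday is the 3rd.
The fifth Wednesday is 3 + 28 = 31.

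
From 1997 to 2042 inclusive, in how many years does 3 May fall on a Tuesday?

6

Track 3 May's weekday year by year (advancing +1, or +2 across a Feb 29):
  1997: Sat  1998: Sun (+1)  1999: Mon (+1)  2000: Wed (+2)  2001: Thu (+1)
  2002: Fri (+1)  2003: Sat (+1)  2004: Mon (+2)  2005: Tue (+1) ✓  2006: Wed (+1)
  2007: Thu (+1)  2008: Sat (+2)  2009: Sun (+1)  2010: Mon (+1)  … (18 more years) …
  2029: Thu (+1)  2030: Fri (+1)  2031: Sat (+1)  2032: Mon (+2)  2033: Tue (+1) ✓
  2034: Wed (+1)  2035: Thu (+1)  2036: Sat (+2)  2037: Sun (+1)  2038: Mon (+1)
  2039: Tue (+1) ✓  2040: Thu (+2)  2041: Fri (+1)  2042: Sat (+1)
Tuesday years: 2005, 2011, 2016, 2022, 2033, 2039 — 6 in total.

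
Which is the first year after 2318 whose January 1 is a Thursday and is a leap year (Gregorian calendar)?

2320

Jan 1 advances by 2 weekdays after a leap year and by 1 after a common year.
2318: Jan 1 is Tuesday.
2319: Wednesday
2320: Thursday (leap)
2320 begins on a Thursday and is a leap year.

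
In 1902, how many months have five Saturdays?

4

A month of length L has five Saturdays iff its first Saturday is on day ≤ L−28 (so day 1–3 in a 31-day month, 1–2 in a 30-day month, day 1 in a leap February).
Checking each month of 1902: Jan starts Wed (31d); Feb starts Sat (28d); Mar starts Sat (31d) ✓; Apr starts Tue (30d); May starts Thu (31d) ✓; Jun starts Sun (30d); Jul starts Tue (31d); Aug starts Fri (31d) ✓; Sep starts Mon (30d); Oct starts Wed (31d); Nov starts Sat (30d) ✓; Dec starts Mon (31d).
Five-Saturday months: March, May, August, November → 4.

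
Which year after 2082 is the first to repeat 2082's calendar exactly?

2093

Two years share a calendar iff Jan 1 falls on the same weekday and both are leap or both are common. 2082: Jan 1 is Thursday, common year.
2083: Jan 1 Friday, common
2084: Jan 1 Saturday, leap
2085: Jan 1 Monday, common
2086: Jan 1 Tuesday, common
2087: Jan 1 Wednesday, common
2088: Jan 1 Thursday, leap
2089: Jan 1 Saturday, common
2090: Jan 1 Sunday, common
2091: Jan 1 Monday, common
2092: Jan 1 Tuesday, leap
2093: Jan 1 Thursday, common
2093 matches on both conditions.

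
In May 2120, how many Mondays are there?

May 2120 has 31 days and begins on Wednesday.
The first Monday is May 6.
Mondays fall on 6, 13, 20, 27 — that's 4.

4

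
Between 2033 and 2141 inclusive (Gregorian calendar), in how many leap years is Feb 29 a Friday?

Leap years in 2033–2141: 26 of them.
Feb 29 weekday advances by 5 (mod 7) from one leap year to the next four years later (or differs when a century non-leap intervenes).
Leap-day weekdays: 2036:Fri✓ 2040:Wed 2044:Mon 2048:Sat 2052:Thu 2056:Tue 2060:Sun 2064:Fri✓ 2068:Wed 2072:Mon 2076:Sat 2080:Thu 2084:Tue 2088:Sun 2092:Fri✓ 2096:Wed 2104:Fri✓ 2108:Wed 2112:Mon 2116:Sat 2120:Thu 2124:Tue 2128:Sun 2132:Fri✓ 2136:Wed 2140:Mon
Friday: 2036, 2064, 2092, 2104, 2132 → 5.

5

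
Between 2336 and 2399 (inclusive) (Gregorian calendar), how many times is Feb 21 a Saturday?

Track Feb 21's weekday year by year (advancing +1, or +2 across a Feb 29):
  2336: Fri  2337: Sun (+2)  2338: Mon (+1)  2339: Tue (+1)  2340: Wed (+1)
  2341: Fri (+2)  2342: Sat (+1) ✓  2343: Sun (+1)  2344: Mon (+1)  2345: Wed (+2)
  2346: Thu (+1)  2347: Fri (+1)  2348: Sat (+1) ✓  2349: Mon (+2)  … (36 more years) …
  2386: Fri (+1)  2387: Sat (+1) ✓  2388: Sun (+1)  2389: Tue (+2)  2390: Wed (+1)
  2391: Thu (+1)  2392: Fri (+1)  2393: Sun (+2)  2394: Mon (+1)  2395: Tue (+1)
  2396: Wed (+1)  2397: Fri (+2)  2398: Sat (+1) ✓  2399: Sun (+1)
Saturday years: 2342, 2348, 2353, 2359, 2370, 2376, 2381, 2387, 2398 — 9 in total.

9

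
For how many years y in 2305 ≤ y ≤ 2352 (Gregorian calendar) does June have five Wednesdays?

June has 30 days; it has five Wednesdays when Wednesday falls among the first (month-length − 28) days — i.e. when June 1 is one of Wednesday/Tuesday.
June 1 by year: 2305:Thu 2306:Fri 2307:Sat 2308:Mon 2309:Tue✓ 2310:Wed✓ 2311:Thu 2312:Sat 2313:Sun 2314:Mon 2315:Tue✓ 2316:Thu 2317:Fri 2318:Sat 2319:Sun …(18 more)… 2338:Wed✓ 2339:Thu 2340:Sat 2341:Sun 2342:Mon 2343:Tue✓ 2344:Thu 2345:Fri 2346:Sat 2347:Sun 2348:Tue✓ 2349:Wed✓ 2350:Thu 2351:Fri 2352:Sun
Years with five Wednesdays: 2309, 2310, 2315, 2320, 2321, 2326, 2327, 2332, 2337, 2338, 2343, 2348, 2349 → 13.

13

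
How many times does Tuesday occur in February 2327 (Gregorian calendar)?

4

February 2327 has 28 days and begins on Tuesday.
The first Tuesday is February 1.
Tuesdays fall on 1, 8, 15, 22 — that's 4.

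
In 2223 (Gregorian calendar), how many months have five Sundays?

4

A month of length L has five Sundays iff its first Sunday is on day ≤ L−28 (so day 1–3 in a 31-day month, 1–2 in a 30-day month, day 1 in a leap February).
Checking each month of 2223: Jan starts Wed (31d); Feb starts Sat (28d); Mar starts Sat (31d) ✓; Apr starts Tue (30d); May starts Thu (31d); Jun starts Sun (30d) ✓; Jul starts Tue (31d); Aug starts Fri (31d) ✓; Sep starts Mon (30d); Oct starts Wed (31d); Nov starts Sat (30d) ✓; Dec starts Mon (31d).
Five-Sunday months: March, June, August, November → 4.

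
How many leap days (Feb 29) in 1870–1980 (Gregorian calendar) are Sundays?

4

Leap years in 1870–1980: 27 of them.
Feb 29 weekday advances by 5 (mod 7) from one leap year to the next four years later (or differs when a century non-leap intervenes).
Leap-day weekdays: 1872:Thu 1876:Tue 1880:Sun✓ 1884:Fri 1888:Wed 1892:Mon 1896:Sat 1904:Mon 1908:Sat 1912:Thu 1916:Tue 1920:Sun✓ 1924:Fri 1928:Wed 1932:Mon 1936:Sat 1940:Thu 1944:Tue 1948:Sun✓ 1952:Fri 1956:Wed 1960:Mon 1964:Sat 1968:Thu 1972:Tue 1976:Sun✓ 1980:Fri
Sunday: 1880, 1920, 1948, 1976 → 4.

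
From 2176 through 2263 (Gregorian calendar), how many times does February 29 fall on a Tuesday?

3

Leap years in 2176–2263: 21 of them.
Feb 29 weekday advances by 5 (mod 7) from one leap year to the next four years later (or differs when a century non-leap intervenes).
Leap-day weekdays: 2176:Thu 2180:Tue✓ 2184:Sun 2188:Fri 2192:Wed 2196:Mon 2204:Wed 2208:Mon 2212:Sat 2216:Thu 2220:Tue✓ 2224:Sun 2228:Fri 2232:Wed 2236:Mon 2240:Sat 2244:Thu 2248:Tue✓ 2252:Sun 2256:Fri 2260:Wed
Tuesday: 2180, 2220, 2248 → 3.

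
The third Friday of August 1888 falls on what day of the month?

August 1, 1888 is a Wednesday, so the first Friday is the 3rd.
The third Friday is 3 + 14 = 17.

17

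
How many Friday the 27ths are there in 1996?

2

Check the 27th of each month of 1996: Jan 27: Sat, Feb 27: Tue, Mar 27: Wed, Apr 27: Sat, May 27: Mon, Jun 27: Thu, Jul 27: Sat, Aug 27: Tue, Sep 27: Fri, Oct 27: Sun, Nov 27: Wed, Dec 27: Fri.
Friday occurs in September, December — 2 months.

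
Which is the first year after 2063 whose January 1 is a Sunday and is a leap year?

Jan 1 advances by 2 weekdays after a leap year and by 1 after a common year.
2063: Jan 1 is Monday.
2064: Tuesday (leap)
2065: Thursday
2066: Friday
2067: Saturday
2068: Sunday (leap)
2068 begins on a Sunday and is a leap year.

2068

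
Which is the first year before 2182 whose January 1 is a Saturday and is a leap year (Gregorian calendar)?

Jan 1 advances by 2 weekdays after a leap year and by 1 after a common year.
2182: Jan 1 is Tuesday.
2181: Monday
2180: Saturday (leap)
2180 begins on a Saturday and is a leap year.

2180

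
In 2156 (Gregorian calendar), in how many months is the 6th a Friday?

2

Check the 6th of each month of 2156: Jan 6: Tue, Feb 6: Fri, Mar 6: Sat, Apr 6: Tue, May 6: Thu, Jun 6: Sun, Jul 6: Tue, Aug 6: Fri, Sep 6: Mon, Oct 6: Wed, Nov 6: Sat, Dec 6: Mon.
Friday occurs in February, August — 2 months.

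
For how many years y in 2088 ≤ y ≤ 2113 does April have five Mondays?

April has 30 days; it has five Mondays when Monday falls among the first (month-length − 28) days — i.e. when April 1 is one of Monday/Sunday.
April 1 by year: 2088:Thu 2089:Fri 2090:Sat 2091:Sun✓ 2092:Tue 2093:Wed 2094:Thu 2095:Fri 2096:Sun✓ 2097:Mon✓ 2098:Tue 2099:Wed 2100:Thu 2101:Fri 2102:Sat 2103:Sun✓ 2104:Tue 2105:Wed 2106:Thu 2107:Fri 2108:Sun✓ 2109:Mon✓ 2110:Tue 2111:Wed 2112:Fri 2113:Sat
Years with five Mondays: 2091, 2096, 2097, 2103, 2108, 2109 → 6.

6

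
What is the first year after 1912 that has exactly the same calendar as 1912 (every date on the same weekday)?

1940

Two years share a calendar iff Jan 1 falls on the same weekday and both are leap or both are common. 1912: Jan 1 is Monday, leap year.
1913: Jan 1 Wednesday, common
1914: Jan 1 Thursday, common
1915: Jan 1 Friday, common
1916: Jan 1 Saturday, leap
1917: Jan 1 Monday, common
1918: Jan 1 Tuesday, common
1919: Jan 1 Wednesday, common
1920: Jan 1 Thursday, leap
1921: Jan 1 Saturday, common
1922: Jan 1 Sunday, common
1923: Jan 1 Monday, common
1924: Jan 1 Tuesday, leap
1925: Jan 1 Thursday, common
1926: Jan 1 Friday, common
1927: Jan 1 Saturday, common
1928: Jan 1 Sunday, leap
1929: Jan 1 Tuesday, common
1930: Jan 1 Wednesday, common
1931: Jan 1 Thursday, common
1932: Jan 1 Friday, leap
1933: Jan 1 Sunday, common
1934: Jan 1 Monday, common
1935: Jan 1 Tuesday, common
1936: Jan 1 Wednesday, leap
1937: Jan 1 Friday, common
1938: Jan 1 Saturday, common
1939: Jan 1 Sunday, common
1940: Jan 1 Monday, leap
1940 matches on both conditions.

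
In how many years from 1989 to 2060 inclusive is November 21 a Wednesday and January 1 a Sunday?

Check each year's weekday for November 21 and January 1:
  1989: Tue/Sun  1990: Wed/Mon  1991: Thu/Tue  1992: Sat/Wed  1993: Sun/Fri  1994: Mon/Sat  1995: Tue/Sun  1996: Thu/Mon  1997: Fri/Wed  1998: Sat/Thu  1999: Sun/Fri  2000: Tue/Sat  2001: Wed/Mon  2002: Thu/Tue  …(44 more)…  2047: Thu/Tue  2048: Sat/Wed  2049: Sun/Fri  2050: Mon/Sat  2051: Tue/Sun  2052: Thu/Mon  2053: Fri/Wed  2054: Sat/Thu  2055: Sun/Fri  2056: Tue/Sat  2057: Wed/Mon  2058: Thu/Tue  2059: Fri/Wed  2060: Sun/Thu
Both conditions hold in: 2012, 2040 — 2.

2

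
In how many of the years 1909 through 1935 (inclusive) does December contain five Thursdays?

December has 31 days; it has five Thursdays when Thursday falls among the first (month-length − 28) days — i.e. when December 1 is one of Thursday/Wednesday/Tuesday.
December 1 by year: 1909:Wed✓ 1910:Thu✓ 1911:Fri 1912:Sun 1913:Mon 1914:Tue✓ 1915:Wed✓ 1916:Fri 1917:Sat 1918:Sun 1919:Mon 1920:Wed✓ 1921:Thu✓ 1922:Fri 1923:Sat 1924:Mon 1925:Tue✓ 1926:Wed✓ 1927:Thu✓ 1928:Sat 1929:Sun 1930:Mon 1931:Tue✓ 1932:Thu✓ 1933:Fri 1934:Sat 1935:Sun
Years with five Thursdays: 1909, 1910, 1914, 1915, 1920, 1921, 1925, 1926, 1927, 1931, 1932 → 11.

11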